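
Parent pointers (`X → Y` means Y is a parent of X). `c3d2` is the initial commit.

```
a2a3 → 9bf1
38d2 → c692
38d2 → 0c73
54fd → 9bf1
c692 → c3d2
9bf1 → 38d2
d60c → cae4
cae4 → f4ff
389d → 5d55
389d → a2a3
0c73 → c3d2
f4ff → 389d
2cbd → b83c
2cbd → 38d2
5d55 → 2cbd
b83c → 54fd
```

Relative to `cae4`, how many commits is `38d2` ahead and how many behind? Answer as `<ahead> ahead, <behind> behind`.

Reachable from 38d2: {0c73, 38d2, c3d2, c692}.
Reachable from cae4: {0c73, 2cbd, 389d, 38d2, 54fd, 5d55, 9bf1, a2a3, b83c, c3d2, c692, cae4, f4ff}.
Only in 38d2's history (ahead): {} — 0.
Only in cae4's history (behind): {2cbd, 389d, 54fd, 5d55, 9bf1, a2a3, b83c, cae4, f4ff} — 9.

0 ahead, 9 behind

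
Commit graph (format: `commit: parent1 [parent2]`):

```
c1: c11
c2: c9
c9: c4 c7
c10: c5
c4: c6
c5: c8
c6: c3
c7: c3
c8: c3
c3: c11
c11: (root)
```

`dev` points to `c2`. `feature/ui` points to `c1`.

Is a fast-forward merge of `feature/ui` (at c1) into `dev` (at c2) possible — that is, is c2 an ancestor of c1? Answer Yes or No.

No

A fast-forward from c2 to c1 is possible iff c2 is an ancestor of c1.
Ancestors of c1: {c1, c11}.
c2 is not among them, so fast-forward is not possible.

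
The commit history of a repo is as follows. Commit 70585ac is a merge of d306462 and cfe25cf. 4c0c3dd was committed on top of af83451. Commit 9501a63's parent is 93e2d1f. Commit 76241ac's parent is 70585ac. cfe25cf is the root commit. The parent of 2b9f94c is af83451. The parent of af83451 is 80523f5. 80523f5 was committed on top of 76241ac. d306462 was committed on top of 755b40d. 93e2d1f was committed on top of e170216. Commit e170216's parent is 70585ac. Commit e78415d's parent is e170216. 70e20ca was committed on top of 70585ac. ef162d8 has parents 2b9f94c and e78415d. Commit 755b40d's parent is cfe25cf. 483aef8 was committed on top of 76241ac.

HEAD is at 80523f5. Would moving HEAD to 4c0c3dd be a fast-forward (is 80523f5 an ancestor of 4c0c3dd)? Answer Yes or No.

A fast-forward from 80523f5 to 4c0c3dd is possible iff 80523f5 is an ancestor of 4c0c3dd.
Ancestors of 4c0c3dd: {4c0c3dd, 70585ac, 755b40d, 76241ac, 80523f5, af83451, cfe25cf, d306462}.
80523f5 is among them, so fast-forward is possible.

Yes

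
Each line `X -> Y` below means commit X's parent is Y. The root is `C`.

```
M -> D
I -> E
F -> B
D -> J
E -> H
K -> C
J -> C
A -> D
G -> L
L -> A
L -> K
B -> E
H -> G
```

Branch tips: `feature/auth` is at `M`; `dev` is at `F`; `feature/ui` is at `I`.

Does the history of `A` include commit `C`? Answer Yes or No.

Ancestors of A (commits reachable by following parents): {A, C, D, J}.
C is in that set, so it is an ancestor of A.

Yes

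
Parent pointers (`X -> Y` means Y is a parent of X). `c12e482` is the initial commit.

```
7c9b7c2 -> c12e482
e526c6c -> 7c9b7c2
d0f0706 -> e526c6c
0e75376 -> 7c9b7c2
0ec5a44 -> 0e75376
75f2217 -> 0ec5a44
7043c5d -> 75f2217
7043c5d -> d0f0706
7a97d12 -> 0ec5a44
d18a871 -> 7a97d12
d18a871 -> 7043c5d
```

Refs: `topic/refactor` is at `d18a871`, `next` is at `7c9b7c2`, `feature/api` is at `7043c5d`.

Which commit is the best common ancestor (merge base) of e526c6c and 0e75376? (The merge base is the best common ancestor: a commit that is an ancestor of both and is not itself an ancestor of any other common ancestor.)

Ancestors of e526c6c: {7c9b7c2, c12e482, e526c6c}.
Ancestors of 0e75376: {0e75376, 7c9b7c2, c12e482}.
Common ancestors: {7c9b7c2, c12e482}.
Among these, 7c9b7c2 is not an ancestor of any other common ancestor — it is the merge base.

7c9b7c2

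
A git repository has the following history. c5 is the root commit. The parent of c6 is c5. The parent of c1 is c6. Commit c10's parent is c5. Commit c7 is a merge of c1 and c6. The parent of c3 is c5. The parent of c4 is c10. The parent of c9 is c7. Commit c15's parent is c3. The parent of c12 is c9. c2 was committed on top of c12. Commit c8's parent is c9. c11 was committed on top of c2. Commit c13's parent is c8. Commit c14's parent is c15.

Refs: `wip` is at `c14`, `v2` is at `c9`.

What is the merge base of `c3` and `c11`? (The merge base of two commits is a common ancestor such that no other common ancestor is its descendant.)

Ancestors of c3: {c3, c5}.
Ancestors of c11: {c1, c11, c12, c2, c5, c6, c7, c9}.
Common ancestors: {c5}.
The only common ancestor is c5, so it is the merge base.

c5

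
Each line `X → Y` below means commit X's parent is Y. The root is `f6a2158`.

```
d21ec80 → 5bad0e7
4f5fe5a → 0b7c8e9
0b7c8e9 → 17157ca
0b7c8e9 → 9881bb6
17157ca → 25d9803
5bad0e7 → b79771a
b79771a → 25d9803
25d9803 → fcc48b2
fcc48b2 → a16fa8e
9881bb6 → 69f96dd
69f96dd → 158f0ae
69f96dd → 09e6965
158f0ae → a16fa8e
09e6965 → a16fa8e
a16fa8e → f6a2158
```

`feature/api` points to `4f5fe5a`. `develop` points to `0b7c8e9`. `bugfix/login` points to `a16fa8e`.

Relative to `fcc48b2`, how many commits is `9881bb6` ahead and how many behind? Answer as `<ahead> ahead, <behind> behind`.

Reachable from 9881bb6: {09e6965, 158f0ae, 69f96dd, 9881bb6, a16fa8e, f6a2158}.
Reachable from fcc48b2: {a16fa8e, f6a2158, fcc48b2}.
Only in 9881bb6's history (ahead): {09e6965, 158f0ae, 69f96dd, 9881bb6} — 4.
Only in fcc48b2's history (behind): {fcc48b2} — 1.

4 ahead, 1 behind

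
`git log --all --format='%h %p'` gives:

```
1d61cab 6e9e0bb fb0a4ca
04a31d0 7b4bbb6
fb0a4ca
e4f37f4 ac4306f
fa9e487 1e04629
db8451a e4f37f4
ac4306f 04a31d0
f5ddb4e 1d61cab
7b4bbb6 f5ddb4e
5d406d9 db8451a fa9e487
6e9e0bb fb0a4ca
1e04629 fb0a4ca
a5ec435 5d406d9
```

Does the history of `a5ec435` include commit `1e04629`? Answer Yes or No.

Ancestors of a5ec435 (commits reachable by following parents): {04a31d0, 1d61cab, 1e04629, 5d406d9, 6e9e0bb, 7b4bbb6, a5ec435, ac4306f, db8451a, e4f37f4, f5ddb4e, fa9e487, fb0a4ca}.
1e04629 is in that set, so it is an ancestor of a5ec435.

Yes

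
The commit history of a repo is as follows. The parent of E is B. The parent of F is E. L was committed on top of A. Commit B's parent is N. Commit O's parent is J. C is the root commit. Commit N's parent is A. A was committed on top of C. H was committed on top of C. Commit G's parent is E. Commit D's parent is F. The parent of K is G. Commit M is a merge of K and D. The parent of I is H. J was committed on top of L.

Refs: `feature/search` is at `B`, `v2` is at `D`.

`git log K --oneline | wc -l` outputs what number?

Walking parent pointers from K: reachable set = {A, B, C, E, G, K, N}.
That is 7 commits.

7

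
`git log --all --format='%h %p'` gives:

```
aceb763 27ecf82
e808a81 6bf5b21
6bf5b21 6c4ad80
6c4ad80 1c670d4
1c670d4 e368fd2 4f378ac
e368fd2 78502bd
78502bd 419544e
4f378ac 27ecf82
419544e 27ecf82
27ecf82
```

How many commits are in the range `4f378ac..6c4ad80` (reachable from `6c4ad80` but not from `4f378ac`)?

Reachable from 6c4ad80: {1c670d4, 27ecf82, 419544e, 4f378ac, 6c4ad80, 78502bd, e368fd2}.
Reachable from 4f378ac: {27ecf82, 4f378ac}.
In 6c4ad80's history but not 4f378ac's: {1c670d4, 419544e, 6c4ad80, 78502bd, e368fd2} — 5 commits.

5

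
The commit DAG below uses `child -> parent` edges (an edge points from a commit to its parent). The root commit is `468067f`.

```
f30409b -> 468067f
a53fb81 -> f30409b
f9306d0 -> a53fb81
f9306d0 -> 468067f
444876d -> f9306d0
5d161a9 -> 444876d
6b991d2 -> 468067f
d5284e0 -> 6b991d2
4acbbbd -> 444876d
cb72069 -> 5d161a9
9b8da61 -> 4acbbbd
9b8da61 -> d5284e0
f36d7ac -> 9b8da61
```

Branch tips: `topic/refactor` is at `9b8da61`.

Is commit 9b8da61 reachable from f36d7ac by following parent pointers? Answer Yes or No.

Yes

Ancestors of f36d7ac (commits reachable by following parents): {444876d, 468067f, 4acbbbd, 6b991d2, 9b8da61, a53fb81, d5284e0, f30409b, f36d7ac, f9306d0}.
9b8da61 is in that set, so it is an ancestor of f36d7ac.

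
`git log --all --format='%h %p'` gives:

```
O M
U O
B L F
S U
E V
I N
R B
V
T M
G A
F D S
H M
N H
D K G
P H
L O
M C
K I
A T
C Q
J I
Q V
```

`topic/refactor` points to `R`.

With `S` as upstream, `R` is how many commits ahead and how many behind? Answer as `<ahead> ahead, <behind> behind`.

Reachable from R: {A, B, C, D, F, G, H, I, K, L, M, N, O, Q, R, S, T, U, V}.
Reachable from S: {C, M, O, Q, S, U, V}.
Only in R's history (ahead): {A, B, D, F, G, H, I, K, L, N, R, T} — 12.
Only in S's history (behind): {} — 0.

12 ahead, 0 behind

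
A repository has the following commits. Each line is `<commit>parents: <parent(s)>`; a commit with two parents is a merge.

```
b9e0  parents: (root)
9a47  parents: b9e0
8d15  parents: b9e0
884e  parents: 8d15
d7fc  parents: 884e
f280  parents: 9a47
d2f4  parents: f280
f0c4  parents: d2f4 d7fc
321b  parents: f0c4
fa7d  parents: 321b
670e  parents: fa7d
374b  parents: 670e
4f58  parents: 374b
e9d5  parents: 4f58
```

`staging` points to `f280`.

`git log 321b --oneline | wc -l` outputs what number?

Walking parent pointers from 321b: reachable set = {321b, 884e, 8d15, 9a47, b9e0, d2f4, d7fc, f0c4, f280}.
That is 9 commits.

9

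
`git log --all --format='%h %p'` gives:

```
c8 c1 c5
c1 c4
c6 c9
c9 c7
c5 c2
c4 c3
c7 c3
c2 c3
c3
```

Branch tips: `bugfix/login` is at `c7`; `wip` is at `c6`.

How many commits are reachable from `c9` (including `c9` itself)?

3

Walking parent pointers from c9: reachable set = {c3, c7, c9}.
That is 3 commits.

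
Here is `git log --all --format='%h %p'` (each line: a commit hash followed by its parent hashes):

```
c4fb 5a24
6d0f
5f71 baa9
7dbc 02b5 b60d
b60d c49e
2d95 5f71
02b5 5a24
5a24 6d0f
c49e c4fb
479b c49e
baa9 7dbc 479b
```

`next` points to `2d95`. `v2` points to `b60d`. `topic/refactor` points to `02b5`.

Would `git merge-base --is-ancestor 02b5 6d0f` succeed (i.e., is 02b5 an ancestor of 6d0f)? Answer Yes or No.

Ancestors of 6d0f: {6d0f}.
02b5 is not in that set, so it is not an ancestor of 6d0f.

No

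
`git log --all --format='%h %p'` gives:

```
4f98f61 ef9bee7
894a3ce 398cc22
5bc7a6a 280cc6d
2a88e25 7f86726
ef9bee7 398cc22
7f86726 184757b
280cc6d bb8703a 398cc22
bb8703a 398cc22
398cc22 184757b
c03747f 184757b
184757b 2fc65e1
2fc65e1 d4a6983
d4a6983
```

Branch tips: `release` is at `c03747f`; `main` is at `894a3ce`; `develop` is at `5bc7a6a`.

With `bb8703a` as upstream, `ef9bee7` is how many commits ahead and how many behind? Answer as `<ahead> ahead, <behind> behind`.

Reachable from ef9bee7: {184757b, 2fc65e1, 398cc22, d4a6983, ef9bee7}.
Reachable from bb8703a: {184757b, 2fc65e1, 398cc22, bb8703a, d4a6983}.
Only in ef9bee7's history (ahead): {ef9bee7} — 1.
Only in bb8703a's history (behind): {bb8703a} — 1.

1 ahead, 1 behind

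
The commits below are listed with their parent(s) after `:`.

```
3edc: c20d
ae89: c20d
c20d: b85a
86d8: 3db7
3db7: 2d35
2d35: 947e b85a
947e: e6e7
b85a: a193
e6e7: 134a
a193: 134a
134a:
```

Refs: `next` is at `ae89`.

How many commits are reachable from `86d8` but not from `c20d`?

Reachable from 86d8: {134a, 2d35, 3db7, 86d8, 947e, a193, b85a, e6e7}.
Reachable from c20d: {134a, a193, b85a, c20d}.
In 86d8's history but not c20d's: {2d35, 3db7, 86d8, 947e, e6e7} — 5 commits.

5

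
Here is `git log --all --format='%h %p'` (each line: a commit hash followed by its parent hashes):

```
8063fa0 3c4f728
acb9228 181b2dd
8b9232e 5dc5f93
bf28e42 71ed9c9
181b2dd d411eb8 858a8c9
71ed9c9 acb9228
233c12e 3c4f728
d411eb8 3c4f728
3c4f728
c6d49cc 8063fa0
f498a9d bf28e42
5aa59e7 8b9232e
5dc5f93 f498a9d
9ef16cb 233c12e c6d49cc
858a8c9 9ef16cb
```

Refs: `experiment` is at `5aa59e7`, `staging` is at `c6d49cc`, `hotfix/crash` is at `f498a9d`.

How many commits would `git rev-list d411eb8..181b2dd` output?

Reachable from 181b2dd: {181b2dd, 233c12e, 3c4f728, 8063fa0, 858a8c9, 9ef16cb, c6d49cc, d411eb8}.
Reachable from d411eb8: {3c4f728, d411eb8}.
In 181b2dd's history but not d411eb8's: {181b2dd, 233c12e, 8063fa0, 858a8c9, 9ef16cb, c6d49cc} — 6 commits.

6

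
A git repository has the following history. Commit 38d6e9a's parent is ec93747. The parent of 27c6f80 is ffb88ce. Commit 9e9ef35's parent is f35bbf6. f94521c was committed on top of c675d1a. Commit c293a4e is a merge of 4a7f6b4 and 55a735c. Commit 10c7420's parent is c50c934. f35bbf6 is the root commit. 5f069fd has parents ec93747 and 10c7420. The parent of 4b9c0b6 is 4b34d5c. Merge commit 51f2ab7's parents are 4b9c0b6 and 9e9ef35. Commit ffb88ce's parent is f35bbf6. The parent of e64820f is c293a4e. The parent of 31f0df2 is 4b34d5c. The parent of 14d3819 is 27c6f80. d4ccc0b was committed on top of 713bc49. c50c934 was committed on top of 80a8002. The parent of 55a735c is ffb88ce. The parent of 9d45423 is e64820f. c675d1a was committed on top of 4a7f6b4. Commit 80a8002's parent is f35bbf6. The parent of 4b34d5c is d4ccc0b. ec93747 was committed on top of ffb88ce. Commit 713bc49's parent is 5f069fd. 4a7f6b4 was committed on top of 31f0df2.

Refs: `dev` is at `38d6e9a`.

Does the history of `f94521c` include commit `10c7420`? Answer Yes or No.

Ancestors of f94521c (commits reachable by following parents): {10c7420, 31f0df2, 4a7f6b4, 4b34d5c, 5f069fd, 713bc49, 80a8002, c50c934, c675d1a, d4ccc0b, ec93747, f35bbf6, f94521c, ffb88ce}.
10c7420 is in that set, so it is an ancestor of f94521c.

Yes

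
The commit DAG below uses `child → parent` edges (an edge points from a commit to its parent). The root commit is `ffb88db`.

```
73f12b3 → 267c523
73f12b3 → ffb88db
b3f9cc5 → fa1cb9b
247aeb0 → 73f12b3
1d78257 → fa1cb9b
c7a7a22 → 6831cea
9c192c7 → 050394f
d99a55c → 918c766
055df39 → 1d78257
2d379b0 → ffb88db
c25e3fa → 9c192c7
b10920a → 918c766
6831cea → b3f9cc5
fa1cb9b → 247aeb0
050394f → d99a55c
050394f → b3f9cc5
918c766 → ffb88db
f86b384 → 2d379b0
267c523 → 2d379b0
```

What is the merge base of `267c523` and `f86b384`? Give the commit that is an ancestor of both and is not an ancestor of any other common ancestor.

2d379b0

Ancestors of 267c523: {267c523, 2d379b0, ffb88db}.
Ancestors of f86b384: {2d379b0, f86b384, ffb88db}.
Common ancestors: {2d379b0, ffb88db}.
Among these, 2d379b0 is not an ancestor of any other common ancestor — it is the merge base.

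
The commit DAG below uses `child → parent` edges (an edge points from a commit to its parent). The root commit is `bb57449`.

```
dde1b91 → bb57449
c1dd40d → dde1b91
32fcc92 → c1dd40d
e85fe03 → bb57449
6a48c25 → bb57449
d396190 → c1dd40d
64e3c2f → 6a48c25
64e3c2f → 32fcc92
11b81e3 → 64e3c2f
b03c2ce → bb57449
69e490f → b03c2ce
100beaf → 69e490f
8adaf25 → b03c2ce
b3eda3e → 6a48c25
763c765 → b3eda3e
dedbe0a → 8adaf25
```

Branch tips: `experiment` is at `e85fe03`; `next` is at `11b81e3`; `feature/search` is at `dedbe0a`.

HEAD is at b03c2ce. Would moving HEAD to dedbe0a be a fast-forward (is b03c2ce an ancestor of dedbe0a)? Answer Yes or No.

A fast-forward from b03c2ce to dedbe0a is possible iff b03c2ce is an ancestor of dedbe0a.
Ancestors of dedbe0a: {8adaf25, b03c2ce, bb57449, dedbe0a}.
b03c2ce is among them, so fast-forward is possible.

Yes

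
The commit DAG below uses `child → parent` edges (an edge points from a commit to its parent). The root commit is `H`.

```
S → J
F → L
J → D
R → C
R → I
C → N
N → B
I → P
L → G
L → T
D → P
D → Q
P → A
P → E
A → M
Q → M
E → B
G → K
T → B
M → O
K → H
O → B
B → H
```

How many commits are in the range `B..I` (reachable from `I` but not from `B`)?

Reachable from I: {A, B, E, H, I, M, O, P}.
Reachable from B: {B, H}.
In I's history but not B's: {A, E, I, M, O, P} — 6 commits.

6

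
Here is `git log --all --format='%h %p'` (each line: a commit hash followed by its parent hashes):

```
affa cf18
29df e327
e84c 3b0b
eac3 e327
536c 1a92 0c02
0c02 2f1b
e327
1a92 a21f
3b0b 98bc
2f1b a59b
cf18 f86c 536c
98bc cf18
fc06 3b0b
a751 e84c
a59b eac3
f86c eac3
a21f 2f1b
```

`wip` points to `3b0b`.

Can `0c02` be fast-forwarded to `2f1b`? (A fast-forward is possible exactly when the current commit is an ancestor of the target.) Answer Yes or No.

No

A fast-forward from 0c02 to 2f1b is possible iff 0c02 is an ancestor of 2f1b.
Ancestors of 2f1b: {2f1b, a59b, e327, eac3}.
0c02 is not among them, so fast-forward is not possible.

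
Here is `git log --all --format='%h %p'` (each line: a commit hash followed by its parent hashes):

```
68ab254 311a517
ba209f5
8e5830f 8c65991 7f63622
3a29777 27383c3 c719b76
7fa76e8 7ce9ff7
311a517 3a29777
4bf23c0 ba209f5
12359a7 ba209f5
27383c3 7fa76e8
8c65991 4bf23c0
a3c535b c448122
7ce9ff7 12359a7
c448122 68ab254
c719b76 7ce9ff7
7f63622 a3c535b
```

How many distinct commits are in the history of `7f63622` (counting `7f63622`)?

Walking parent pointers from 7f63622: reachable set = {12359a7, 27383c3, 311a517, 3a29777, 68ab254, 7ce9ff7, 7f63622, 7fa76e8, a3c535b, ba209f5, c448122, c719b76}.
That is 12 commits.

12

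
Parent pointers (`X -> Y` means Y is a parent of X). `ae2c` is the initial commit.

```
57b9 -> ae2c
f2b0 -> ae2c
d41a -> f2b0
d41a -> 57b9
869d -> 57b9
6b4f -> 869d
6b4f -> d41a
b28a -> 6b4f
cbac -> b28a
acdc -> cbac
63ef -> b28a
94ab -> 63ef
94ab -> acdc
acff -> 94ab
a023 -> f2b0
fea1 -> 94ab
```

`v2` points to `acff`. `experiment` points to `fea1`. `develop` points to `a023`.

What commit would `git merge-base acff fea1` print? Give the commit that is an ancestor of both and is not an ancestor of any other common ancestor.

94ab

Ancestors of acff: {57b9, 63ef, 6b4f, 869d, 94ab, acdc, acff, ae2c, b28a, cbac, d41a, f2b0}.
Ancestors of fea1: {57b9, 63ef, 6b4f, 869d, 94ab, acdc, ae2c, b28a, cbac, d41a, f2b0, fea1}.
Common ancestors: {57b9, 63ef, 6b4f, 869d, 94ab, acdc, ae2c, b28a, cbac, d41a, f2b0}.
Among these, 94ab is not an ancestor of any other common ancestor — it is the merge base.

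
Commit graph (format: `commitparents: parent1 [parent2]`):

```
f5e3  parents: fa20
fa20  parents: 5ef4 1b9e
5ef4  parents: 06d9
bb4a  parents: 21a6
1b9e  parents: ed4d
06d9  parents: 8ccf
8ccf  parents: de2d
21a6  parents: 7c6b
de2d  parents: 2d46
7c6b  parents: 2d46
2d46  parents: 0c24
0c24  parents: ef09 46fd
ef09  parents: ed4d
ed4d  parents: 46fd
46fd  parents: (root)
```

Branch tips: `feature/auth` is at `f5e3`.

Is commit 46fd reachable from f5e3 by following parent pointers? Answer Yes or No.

Yes

Ancestors of f5e3 (commits reachable by following parents): {06d9, 0c24, 1b9e, 2d46, 46fd, 5ef4, 8ccf, de2d, ed4d, ef09, f5e3, fa20}.
46fd is in that set, so it is an ancestor of f5e3.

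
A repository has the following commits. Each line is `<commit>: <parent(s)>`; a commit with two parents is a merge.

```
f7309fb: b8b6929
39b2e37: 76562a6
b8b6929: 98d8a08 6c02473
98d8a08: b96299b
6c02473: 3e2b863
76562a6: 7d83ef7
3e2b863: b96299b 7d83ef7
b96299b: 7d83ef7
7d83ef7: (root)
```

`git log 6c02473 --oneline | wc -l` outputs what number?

4

Walking parent pointers from 6c02473: reachable set = {3e2b863, 6c02473, 7d83ef7, b96299b}.
That is 4 commits.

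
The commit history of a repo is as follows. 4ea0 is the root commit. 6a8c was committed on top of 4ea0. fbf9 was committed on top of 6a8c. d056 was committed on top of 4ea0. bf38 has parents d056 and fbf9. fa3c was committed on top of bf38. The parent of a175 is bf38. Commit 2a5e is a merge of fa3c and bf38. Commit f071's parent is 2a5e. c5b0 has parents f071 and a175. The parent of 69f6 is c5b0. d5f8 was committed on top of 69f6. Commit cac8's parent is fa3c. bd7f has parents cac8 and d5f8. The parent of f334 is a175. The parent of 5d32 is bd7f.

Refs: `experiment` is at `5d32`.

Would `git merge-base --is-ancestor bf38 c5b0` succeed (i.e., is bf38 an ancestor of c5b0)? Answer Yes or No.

Yes

Ancestors of c5b0 (commits reachable by following parents): {2a5e, 4ea0, 6a8c, a175, bf38, c5b0, d056, f071, fa3c, fbf9}.
bf38 is in that set, so it is an ancestor of c5b0.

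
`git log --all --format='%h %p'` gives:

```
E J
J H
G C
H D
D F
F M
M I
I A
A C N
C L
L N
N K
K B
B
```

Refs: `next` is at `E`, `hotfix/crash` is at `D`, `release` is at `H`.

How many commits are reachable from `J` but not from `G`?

Reachable from J: {A, B, C, D, F, H, I, J, K, L, M, N}.
Reachable from G: {B, C, G, K, L, N}.
In J's history but not G's: {A, D, F, H, I, J, M} — 7 commits.

7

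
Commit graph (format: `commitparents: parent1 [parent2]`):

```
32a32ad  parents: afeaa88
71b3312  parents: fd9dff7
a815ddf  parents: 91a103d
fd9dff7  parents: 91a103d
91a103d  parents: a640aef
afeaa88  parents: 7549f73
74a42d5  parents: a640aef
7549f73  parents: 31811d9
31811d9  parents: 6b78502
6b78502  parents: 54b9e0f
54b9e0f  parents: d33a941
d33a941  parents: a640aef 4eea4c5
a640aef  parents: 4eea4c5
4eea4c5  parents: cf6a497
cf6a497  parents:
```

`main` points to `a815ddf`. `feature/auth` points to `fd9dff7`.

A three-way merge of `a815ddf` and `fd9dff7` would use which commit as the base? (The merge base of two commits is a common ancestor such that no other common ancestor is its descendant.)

Ancestors of a815ddf: {4eea4c5, 91a103d, a640aef, a815ddf, cf6a497}.
Ancestors of fd9dff7: {4eea4c5, 91a103d, a640aef, cf6a497, fd9dff7}.
Common ancestors: {4eea4c5, 91a103d, a640aef, cf6a497}.
Among these, 91a103d is not an ancestor of any other common ancestor — it is the merge base.

91a103d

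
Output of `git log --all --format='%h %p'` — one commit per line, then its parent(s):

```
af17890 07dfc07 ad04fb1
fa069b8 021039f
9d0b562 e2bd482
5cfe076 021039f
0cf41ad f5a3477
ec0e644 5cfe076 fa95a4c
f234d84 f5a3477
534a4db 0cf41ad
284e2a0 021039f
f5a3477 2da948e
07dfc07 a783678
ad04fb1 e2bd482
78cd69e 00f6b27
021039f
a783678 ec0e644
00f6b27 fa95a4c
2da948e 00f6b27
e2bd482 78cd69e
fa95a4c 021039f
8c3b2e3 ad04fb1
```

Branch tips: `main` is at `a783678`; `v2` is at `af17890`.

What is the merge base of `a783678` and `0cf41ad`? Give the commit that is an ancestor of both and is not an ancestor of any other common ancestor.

Ancestors of a783678: {021039f, 5cfe076, a783678, ec0e644, fa95a4c}.
Ancestors of 0cf41ad: {00f6b27, 021039f, 0cf41ad, 2da948e, f5a3477, fa95a4c}.
Common ancestors: {021039f, fa95a4c}.
Among these, fa95a4c is not an ancestor of any other common ancestor — it is the merge base.

fa95a4c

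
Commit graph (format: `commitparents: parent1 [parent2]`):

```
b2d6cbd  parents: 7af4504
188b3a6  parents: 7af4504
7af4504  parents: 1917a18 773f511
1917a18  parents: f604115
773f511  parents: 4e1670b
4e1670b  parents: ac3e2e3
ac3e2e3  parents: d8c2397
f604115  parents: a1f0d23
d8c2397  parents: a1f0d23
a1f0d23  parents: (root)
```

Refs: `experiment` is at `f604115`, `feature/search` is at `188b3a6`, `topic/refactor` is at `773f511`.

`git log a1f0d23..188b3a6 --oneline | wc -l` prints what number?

Reachable from 188b3a6: {188b3a6, 1917a18, 4e1670b, 773f511, 7af4504, a1f0d23, ac3e2e3, d8c2397, f604115}.
Reachable from a1f0d23: {a1f0d23}.
In 188b3a6's history but not a1f0d23's: {188b3a6, 1917a18, 4e1670b, 773f511, 7af4504, ac3e2e3, d8c2397, f604115} — 8 commits.

8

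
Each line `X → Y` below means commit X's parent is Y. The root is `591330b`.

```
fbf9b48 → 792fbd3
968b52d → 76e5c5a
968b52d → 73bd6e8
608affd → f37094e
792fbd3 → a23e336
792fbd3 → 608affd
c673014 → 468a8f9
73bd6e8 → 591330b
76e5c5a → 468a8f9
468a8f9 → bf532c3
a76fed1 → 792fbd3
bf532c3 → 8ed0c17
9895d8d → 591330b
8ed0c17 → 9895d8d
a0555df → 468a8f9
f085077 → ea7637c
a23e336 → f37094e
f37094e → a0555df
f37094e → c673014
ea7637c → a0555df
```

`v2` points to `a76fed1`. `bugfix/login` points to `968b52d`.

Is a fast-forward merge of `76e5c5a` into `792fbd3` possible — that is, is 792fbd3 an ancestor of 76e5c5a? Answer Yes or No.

A fast-forward from 792fbd3 to 76e5c5a is possible iff 792fbd3 is an ancestor of 76e5c5a.
Ancestors of 76e5c5a: {468a8f9, 591330b, 76e5c5a, 8ed0c17, 9895d8d, bf532c3}.
792fbd3 is not among them, so fast-forward is not possible.

No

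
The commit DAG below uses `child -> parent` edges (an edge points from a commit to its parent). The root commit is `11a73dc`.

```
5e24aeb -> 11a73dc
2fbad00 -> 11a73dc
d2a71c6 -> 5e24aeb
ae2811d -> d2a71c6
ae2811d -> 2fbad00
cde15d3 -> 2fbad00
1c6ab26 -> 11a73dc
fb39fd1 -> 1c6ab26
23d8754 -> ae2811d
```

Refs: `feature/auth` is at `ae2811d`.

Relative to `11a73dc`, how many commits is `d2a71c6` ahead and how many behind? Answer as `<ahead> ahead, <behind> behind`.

2 ahead, 0 behind

Reachable from d2a71c6: {11a73dc, 5e24aeb, d2a71c6}.
Reachable from 11a73dc: {11a73dc}.
Only in d2a71c6's history (ahead): {5e24aeb, d2a71c6} — 2.
Only in 11a73dc's history (behind): {} — 0.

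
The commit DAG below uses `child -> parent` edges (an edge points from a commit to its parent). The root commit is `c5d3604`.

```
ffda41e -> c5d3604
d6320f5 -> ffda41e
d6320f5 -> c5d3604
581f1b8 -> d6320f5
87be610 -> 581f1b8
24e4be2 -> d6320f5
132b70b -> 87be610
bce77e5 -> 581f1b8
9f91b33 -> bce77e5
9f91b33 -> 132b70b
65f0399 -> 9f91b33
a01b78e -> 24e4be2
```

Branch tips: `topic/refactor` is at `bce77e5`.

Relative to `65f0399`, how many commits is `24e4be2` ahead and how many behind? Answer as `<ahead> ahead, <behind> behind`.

1 ahead, 6 behind

Reachable from 24e4be2: {24e4be2, c5d3604, d6320f5, ffda41e}.
Reachable from 65f0399: {132b70b, 581f1b8, 65f0399, 87be610, 9f91b33, bce77e5, c5d3604, d6320f5, ffda41e}.
Only in 24e4be2's history (ahead): {24e4be2} — 1.
Only in 65f0399's history (behind): {132b70b, 581f1b8, 65f0399, 87be610, 9f91b33, bce77e5} — 6.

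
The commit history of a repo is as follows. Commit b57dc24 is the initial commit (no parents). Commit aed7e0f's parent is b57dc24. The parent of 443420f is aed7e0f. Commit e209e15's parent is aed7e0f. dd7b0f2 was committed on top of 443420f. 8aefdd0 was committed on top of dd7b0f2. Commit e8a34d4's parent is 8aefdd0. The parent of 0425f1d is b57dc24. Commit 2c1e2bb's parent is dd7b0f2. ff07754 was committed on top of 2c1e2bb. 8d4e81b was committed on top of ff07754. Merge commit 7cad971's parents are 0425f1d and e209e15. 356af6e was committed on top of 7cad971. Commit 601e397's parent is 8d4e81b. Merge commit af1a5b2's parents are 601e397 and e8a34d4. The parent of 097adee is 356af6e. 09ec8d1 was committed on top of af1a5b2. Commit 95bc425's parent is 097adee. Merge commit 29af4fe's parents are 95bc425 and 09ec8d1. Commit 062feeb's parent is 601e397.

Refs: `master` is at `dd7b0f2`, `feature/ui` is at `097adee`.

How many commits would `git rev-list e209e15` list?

3

Walking parent pointers from e209e15: reachable set = {aed7e0f, b57dc24, e209e15}.
That is 3 commits.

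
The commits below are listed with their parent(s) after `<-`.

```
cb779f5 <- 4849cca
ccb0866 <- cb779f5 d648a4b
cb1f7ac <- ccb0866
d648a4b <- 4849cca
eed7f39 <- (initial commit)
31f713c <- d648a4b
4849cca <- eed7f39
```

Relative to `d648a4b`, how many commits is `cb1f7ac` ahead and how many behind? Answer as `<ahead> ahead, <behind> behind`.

3 ahead, 0 behind

Reachable from cb1f7ac: {4849cca, cb1f7ac, cb779f5, ccb0866, d648a4b, eed7f39}.
Reachable from d648a4b: {4849cca, d648a4b, eed7f39}.
Only in cb1f7ac's history (ahead): {cb1f7ac, cb779f5, ccb0866} — 3.
Only in d648a4b's history (behind): {} — 0.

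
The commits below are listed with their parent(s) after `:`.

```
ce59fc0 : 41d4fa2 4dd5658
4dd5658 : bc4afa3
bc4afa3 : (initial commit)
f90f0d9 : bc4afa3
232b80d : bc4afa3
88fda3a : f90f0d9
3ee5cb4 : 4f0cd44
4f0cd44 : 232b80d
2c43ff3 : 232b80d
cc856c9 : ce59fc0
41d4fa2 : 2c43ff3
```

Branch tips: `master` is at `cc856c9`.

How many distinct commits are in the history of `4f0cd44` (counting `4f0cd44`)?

3

Walking parent pointers from 4f0cd44: reachable set = {232b80d, 4f0cd44, bc4afa3}.
That is 3 commits.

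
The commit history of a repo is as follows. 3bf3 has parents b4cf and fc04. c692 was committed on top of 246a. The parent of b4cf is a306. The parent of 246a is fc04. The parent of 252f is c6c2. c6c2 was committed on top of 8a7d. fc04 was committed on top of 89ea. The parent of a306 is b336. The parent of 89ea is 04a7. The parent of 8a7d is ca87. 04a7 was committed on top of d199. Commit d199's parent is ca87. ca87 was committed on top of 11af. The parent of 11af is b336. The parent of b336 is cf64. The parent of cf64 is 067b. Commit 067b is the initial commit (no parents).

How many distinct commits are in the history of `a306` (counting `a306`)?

Walking parent pointers from a306: reachable set = {067b, a306, b336, cf64}.
That is 4 commits.

4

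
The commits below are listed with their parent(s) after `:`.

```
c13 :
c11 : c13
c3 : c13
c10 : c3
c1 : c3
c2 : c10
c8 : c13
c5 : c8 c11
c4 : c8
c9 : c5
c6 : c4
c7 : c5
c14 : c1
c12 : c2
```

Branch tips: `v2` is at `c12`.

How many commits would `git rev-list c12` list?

Walking parent pointers from c12: reachable set = {c10, c12, c13, c2, c3}.
That is 5 commits.

5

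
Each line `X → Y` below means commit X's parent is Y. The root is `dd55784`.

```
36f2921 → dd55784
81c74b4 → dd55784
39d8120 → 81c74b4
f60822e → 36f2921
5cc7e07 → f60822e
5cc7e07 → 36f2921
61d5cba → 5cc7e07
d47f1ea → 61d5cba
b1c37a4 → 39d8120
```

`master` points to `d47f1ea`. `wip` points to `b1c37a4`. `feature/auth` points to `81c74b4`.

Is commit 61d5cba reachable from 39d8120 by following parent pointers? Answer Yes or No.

Ancestors of 39d8120: {39d8120, 81c74b4, dd55784}.
61d5cba is not in that set, so it is not an ancestor of 39d8120.

No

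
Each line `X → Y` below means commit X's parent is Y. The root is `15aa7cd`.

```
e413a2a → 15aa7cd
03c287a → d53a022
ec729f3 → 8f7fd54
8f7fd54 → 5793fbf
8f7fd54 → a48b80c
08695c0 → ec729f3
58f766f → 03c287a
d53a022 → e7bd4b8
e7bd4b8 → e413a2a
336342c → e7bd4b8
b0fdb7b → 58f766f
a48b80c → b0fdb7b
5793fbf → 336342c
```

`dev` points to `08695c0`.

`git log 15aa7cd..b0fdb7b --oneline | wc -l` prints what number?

Reachable from b0fdb7b: {03c287a, 15aa7cd, 58f766f, b0fdb7b, d53a022, e413a2a, e7bd4b8}.
Reachable from 15aa7cd: {15aa7cd}.
In b0fdb7b's history but not 15aa7cd's: {03c287a, 58f766f, b0fdb7b, d53a022, e413a2a, e7bd4b8} — 6 commits.

6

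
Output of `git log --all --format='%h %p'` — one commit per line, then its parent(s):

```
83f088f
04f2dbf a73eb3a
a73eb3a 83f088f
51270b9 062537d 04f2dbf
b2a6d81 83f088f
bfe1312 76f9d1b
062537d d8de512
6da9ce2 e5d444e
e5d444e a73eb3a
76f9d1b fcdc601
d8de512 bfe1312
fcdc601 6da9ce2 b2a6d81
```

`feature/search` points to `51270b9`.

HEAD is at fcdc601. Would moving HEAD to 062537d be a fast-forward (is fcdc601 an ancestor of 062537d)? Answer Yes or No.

A fast-forward from fcdc601 to 062537d is possible iff fcdc601 is an ancestor of 062537d.
Ancestors of 062537d: {062537d, 6da9ce2, 76f9d1b, 83f088f, a73eb3a, b2a6d81, bfe1312, d8de512, e5d444e, fcdc601}.
fcdc601 is among them, so fast-forward is possible.

Yes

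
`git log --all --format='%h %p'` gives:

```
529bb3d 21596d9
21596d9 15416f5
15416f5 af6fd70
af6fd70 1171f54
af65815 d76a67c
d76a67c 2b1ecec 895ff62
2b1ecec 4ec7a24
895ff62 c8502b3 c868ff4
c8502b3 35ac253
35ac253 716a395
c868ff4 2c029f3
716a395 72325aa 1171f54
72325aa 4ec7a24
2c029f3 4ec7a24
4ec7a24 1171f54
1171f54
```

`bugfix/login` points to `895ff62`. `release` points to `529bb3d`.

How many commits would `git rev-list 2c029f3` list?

3

Walking parent pointers from 2c029f3: reachable set = {1171f54, 2c029f3, 4ec7a24}.
That is 3 commits.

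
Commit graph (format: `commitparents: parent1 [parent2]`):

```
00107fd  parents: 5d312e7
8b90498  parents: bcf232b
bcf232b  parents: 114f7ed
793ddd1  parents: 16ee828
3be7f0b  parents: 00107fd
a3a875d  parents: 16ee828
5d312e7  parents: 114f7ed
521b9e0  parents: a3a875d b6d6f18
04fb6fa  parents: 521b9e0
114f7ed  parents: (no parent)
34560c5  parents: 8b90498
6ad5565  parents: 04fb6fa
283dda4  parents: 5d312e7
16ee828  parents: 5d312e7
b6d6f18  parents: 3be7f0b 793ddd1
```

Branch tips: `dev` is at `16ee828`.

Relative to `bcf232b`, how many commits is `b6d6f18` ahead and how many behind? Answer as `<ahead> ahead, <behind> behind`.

6 ahead, 1 behind

Reachable from b6d6f18: {00107fd, 114f7ed, 16ee828, 3be7f0b, 5d312e7, 793ddd1, b6d6f18}.
Reachable from bcf232b: {114f7ed, bcf232b}.
Only in b6d6f18's history (ahead): {00107fd, 16ee828, 3be7f0b, 5d312e7, 793ddd1, b6d6f18} — 6.
Only in bcf232b's history (behind): {bcf232b} — 1.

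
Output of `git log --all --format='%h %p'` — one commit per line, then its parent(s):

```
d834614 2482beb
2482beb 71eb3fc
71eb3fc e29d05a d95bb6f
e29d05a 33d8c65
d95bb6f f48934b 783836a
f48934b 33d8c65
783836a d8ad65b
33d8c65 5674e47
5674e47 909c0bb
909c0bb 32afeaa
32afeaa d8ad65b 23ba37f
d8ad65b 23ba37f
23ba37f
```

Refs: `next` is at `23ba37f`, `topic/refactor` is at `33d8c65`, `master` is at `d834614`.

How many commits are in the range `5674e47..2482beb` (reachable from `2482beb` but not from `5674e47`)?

7

Reachable from 2482beb: {23ba37f, 2482beb, 32afeaa, 33d8c65, 5674e47, 71eb3fc, 783836a, 909c0bb, d8ad65b, d95bb6f, e29d05a, f48934b}.
Reachable from 5674e47: {23ba37f, 32afeaa, 5674e47, 909c0bb, d8ad65b}.
In 2482beb's history but not 5674e47's: {2482beb, 33d8c65, 71eb3fc, 783836a, d95bb6f, e29d05a, f48934b} — 7 commits.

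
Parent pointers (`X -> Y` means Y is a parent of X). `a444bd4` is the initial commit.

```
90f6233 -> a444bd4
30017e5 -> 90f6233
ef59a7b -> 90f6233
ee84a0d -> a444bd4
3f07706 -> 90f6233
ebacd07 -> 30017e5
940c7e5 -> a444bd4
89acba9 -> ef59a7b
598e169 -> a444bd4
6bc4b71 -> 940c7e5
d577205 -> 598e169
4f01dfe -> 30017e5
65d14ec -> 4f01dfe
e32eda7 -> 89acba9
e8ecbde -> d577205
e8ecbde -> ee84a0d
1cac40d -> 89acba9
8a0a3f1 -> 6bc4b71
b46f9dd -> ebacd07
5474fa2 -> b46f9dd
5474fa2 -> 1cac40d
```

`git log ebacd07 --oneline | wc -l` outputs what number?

Walking parent pointers from ebacd07: reachable set = {30017e5, 90f6233, a444bd4, ebacd07}.
That is 4 commits.

4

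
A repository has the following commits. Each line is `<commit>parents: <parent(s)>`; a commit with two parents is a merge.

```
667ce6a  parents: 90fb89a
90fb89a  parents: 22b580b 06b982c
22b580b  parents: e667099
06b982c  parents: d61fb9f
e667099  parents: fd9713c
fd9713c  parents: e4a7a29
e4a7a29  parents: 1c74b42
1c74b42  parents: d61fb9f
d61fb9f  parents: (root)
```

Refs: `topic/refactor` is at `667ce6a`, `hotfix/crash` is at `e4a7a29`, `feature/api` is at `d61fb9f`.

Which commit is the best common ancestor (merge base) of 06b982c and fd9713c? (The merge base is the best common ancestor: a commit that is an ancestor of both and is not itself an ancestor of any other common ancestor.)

d61fb9f

Ancestors of 06b982c: {06b982c, d61fb9f}.
Ancestors of fd9713c: {1c74b42, d61fb9f, e4a7a29, fd9713c}.
Common ancestors: {d61fb9f}.
The only common ancestor is d61fb9f, so it is the merge base.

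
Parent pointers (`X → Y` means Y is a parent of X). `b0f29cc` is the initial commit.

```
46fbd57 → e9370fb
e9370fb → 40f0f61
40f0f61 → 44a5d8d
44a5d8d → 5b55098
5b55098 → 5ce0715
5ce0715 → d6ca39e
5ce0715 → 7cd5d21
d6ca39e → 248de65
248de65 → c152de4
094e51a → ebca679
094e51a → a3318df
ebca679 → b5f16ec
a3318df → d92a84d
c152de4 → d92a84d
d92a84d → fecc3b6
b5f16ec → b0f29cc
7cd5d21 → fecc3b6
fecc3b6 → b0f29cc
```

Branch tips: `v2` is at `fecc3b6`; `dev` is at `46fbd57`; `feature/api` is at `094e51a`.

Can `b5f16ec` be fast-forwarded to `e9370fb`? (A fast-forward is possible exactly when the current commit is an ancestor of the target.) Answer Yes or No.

No

A fast-forward from b5f16ec to e9370fb is possible iff b5f16ec is an ancestor of e9370fb.
Ancestors of e9370fb: {248de65, 40f0f61, 44a5d8d, 5b55098, 5ce0715, 7cd5d21, b0f29cc, c152de4, d6ca39e, d92a84d, e9370fb, fecc3b6}.
b5f16ec is not among them, so fast-forward is not possible.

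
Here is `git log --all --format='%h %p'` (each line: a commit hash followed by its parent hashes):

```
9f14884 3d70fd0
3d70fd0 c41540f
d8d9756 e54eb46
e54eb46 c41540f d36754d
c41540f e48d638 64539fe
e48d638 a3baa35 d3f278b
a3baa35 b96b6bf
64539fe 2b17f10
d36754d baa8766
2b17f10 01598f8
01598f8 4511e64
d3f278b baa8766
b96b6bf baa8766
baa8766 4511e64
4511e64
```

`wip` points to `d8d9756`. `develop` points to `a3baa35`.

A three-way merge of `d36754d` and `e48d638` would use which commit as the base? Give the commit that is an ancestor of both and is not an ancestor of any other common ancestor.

Ancestors of d36754d: {4511e64, baa8766, d36754d}.
Ancestors of e48d638: {4511e64, a3baa35, b96b6bf, baa8766, d3f278b, e48d638}.
Common ancestors: {4511e64, baa8766}.
Among these, baa8766 is not an ancestor of any other common ancestor — it is the merge base.

baa8766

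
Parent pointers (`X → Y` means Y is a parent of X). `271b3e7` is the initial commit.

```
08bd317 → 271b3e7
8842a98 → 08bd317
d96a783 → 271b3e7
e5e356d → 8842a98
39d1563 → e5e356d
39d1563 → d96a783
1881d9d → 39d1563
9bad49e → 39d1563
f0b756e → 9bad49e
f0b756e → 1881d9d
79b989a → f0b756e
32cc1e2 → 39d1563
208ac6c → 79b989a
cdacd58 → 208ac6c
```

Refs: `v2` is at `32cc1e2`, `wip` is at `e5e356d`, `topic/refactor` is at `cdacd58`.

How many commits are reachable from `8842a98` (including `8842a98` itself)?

3

Walking parent pointers from 8842a98: reachable set = {08bd317, 271b3e7, 8842a98}.
That is 3 commits.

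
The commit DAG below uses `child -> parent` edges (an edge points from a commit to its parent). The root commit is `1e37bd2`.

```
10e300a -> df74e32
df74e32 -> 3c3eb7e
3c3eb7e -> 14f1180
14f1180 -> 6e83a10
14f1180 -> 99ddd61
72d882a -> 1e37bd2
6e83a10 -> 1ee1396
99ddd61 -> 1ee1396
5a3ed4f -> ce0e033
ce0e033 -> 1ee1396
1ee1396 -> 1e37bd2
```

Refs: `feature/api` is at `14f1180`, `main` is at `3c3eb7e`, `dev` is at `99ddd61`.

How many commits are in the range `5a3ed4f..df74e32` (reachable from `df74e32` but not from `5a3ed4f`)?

Reachable from df74e32: {14f1180, 1e37bd2, 1ee1396, 3c3eb7e, 6e83a10, 99ddd61, df74e32}.
Reachable from 5a3ed4f: {1e37bd2, 1ee1396, 5a3ed4f, ce0e033}.
In df74e32's history but not 5a3ed4f's: {14f1180, 3c3eb7e, 6e83a10, 99ddd61, df74e32} — 5 commits.

5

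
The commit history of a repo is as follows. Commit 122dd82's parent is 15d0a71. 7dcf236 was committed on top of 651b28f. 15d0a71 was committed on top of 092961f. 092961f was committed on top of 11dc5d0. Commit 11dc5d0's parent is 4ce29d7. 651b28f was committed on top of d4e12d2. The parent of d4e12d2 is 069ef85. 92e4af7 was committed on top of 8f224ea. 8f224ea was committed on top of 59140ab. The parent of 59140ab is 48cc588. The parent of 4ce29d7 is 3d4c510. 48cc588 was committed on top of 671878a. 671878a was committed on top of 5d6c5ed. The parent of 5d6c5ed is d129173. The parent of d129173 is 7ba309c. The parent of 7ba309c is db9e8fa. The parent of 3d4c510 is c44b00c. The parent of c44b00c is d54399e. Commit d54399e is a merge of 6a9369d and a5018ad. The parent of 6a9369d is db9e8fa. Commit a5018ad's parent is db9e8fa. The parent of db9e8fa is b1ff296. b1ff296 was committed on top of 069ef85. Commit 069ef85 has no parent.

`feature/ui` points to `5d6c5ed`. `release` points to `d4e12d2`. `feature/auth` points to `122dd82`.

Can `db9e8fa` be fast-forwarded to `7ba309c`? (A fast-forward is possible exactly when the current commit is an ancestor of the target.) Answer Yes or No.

Yes

A fast-forward from db9e8fa to 7ba309c is possible iff db9e8fa is an ancestor of 7ba309c.
Ancestors of 7ba309c: {069ef85, 7ba309c, b1ff296, db9e8fa}.
db9e8fa is among them, so fast-forward is possible.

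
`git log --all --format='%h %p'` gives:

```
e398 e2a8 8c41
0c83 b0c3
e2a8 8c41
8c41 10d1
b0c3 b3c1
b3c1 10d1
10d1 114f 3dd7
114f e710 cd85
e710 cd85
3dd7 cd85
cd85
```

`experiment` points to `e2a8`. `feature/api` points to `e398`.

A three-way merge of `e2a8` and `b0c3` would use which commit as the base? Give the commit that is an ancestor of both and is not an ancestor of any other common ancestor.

10d1

Ancestors of e2a8: {10d1, 114f, 3dd7, 8c41, cd85, e2a8, e710}.
Ancestors of b0c3: {10d1, 114f, 3dd7, b0c3, b3c1, cd85, e710}.
Common ancestors: {10d1, 114f, 3dd7, cd85, e710}.
Among these, 10d1 is not an ancestor of any other common ancestor — it is the merge base.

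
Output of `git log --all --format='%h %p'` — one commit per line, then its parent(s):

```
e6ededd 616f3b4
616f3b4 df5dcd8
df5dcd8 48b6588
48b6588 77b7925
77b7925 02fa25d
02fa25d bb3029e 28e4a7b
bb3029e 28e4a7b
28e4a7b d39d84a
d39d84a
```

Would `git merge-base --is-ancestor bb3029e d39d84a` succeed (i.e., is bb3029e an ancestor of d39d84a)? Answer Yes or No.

Ancestors of d39d84a: {d39d84a}.
bb3029e is not in that set, so it is not an ancestor of d39d84a.

No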